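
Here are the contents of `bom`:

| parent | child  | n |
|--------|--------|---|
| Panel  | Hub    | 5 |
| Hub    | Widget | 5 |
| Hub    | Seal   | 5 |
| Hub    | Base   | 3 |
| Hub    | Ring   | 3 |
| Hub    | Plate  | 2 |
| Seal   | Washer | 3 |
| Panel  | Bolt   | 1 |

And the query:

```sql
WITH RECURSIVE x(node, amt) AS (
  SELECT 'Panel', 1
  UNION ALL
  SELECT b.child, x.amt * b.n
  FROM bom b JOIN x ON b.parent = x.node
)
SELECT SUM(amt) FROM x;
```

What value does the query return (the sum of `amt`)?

Base: (Panel, amt=1).
Iteration 1: components of {Panel} -> Bolt = 1*1 = 1, Hub = 1*5 = 5.
Iteration 2: components of {Bolt,Hub} -> Base = 5*3 = 15, Plate = 5*2 = 10, Ring = 5*3 = 15, Seal = 5*5 = 25, Widget = 5*5 = 25.
Iteration 3: components of {Base,Plate,Ring,Seal,Widget} -> Washer = 25*3 = 75.
Iteration 4: no further components; recursion stops.
SUM(amt) = 1 + 5 + 1 + 25 + 25 + 15 + 15 + 10 + 75 = 172.

172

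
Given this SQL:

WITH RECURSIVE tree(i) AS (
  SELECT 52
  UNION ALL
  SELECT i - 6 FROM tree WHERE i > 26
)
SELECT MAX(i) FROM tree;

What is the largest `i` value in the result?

Base: i=52.
Iteration 1: 52 > 26 holds -> i = 52 - 6 = 46.
Iteration 2: 46 > 26 holds -> i = 46 - 6 = 40.
Iteration 3: 40 > 26 holds -> i = 40 - 6 = 34.
Iteration 4: 34 > 26 holds -> i = 34 - 6 = 28.
Iteration 5: 28 > 26 holds -> i = 28 - 6 = 22.
Iteration 6: 22 > 26 fails; recursion stops.
i values: 52, 46, 40, 34, 28, 22; the maximum is 52.

52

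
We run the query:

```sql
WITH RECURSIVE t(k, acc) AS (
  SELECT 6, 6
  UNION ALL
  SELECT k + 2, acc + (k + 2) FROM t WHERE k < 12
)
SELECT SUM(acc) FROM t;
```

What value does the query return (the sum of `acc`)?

80

Base: k=6, acc=6.
Iteration 1: 6 < 12 holds -> k = 6 + 2 = 8, acc = 6 + 8 = 14.
Iteration 2: 8 < 12 holds -> k = 8 + 2 = 10, acc = 14 + 10 = 24.
Iteration 3: 10 < 12 holds -> k = 10 + 2 = 12, acc = 24 + 12 = 36.
Iteration 4: 12 < 12 fails; recursion stops.
SUM(acc) = 6 + 14 + 24 + 36 = 80.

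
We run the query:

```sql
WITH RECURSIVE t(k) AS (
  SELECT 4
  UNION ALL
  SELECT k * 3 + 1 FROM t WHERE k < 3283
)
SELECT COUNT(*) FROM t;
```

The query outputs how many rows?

Base: k=4.
Iteration 1: 4 < 3283 holds -> k = 4 * 3 + 1 = 13.
Iteration 2: 13 < 3283 holds -> k = 13 * 3 + 1 = 40.
Iteration 3: 40 < 3283 holds -> k = 40 * 3 + 1 = 121.
Iteration 4: 121 < 3283 holds -> k = 121 * 3 + 1 = 364.
Iteration 5: 364 < 3283 holds -> k = 364 * 3 + 1 = 1093.
Iteration 6: 1093 < 3283 holds -> k = 1093 * 3 + 1 = 3280.
Iteration 7: 3280 < 3283 holds -> k = 3280 * 3 + 1 = 9841.
Iteration 8: 9841 < 3283 fails; recursion stops.
Total rows emitted: 8.

8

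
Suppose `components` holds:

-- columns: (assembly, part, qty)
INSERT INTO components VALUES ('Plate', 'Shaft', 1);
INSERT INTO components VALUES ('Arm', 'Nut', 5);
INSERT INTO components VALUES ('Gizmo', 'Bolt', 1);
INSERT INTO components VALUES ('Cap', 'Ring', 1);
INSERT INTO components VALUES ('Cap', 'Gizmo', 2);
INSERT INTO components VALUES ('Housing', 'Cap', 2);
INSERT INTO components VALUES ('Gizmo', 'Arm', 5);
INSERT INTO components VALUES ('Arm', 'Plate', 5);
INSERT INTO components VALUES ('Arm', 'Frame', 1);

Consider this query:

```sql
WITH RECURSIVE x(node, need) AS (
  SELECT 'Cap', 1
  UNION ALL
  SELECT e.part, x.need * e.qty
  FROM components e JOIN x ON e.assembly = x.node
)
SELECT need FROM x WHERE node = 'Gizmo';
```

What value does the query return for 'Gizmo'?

2

Base: (Cap, need=1).
Iteration 1: components of {Cap} -> Gizmo = 1*2 = 2, Ring = 1*1 = 1.
Iteration 2: components of {Gizmo,Ring} -> Arm = 2*5 = 10, Bolt = 2*1 = 2.
Iteration 3: components of {Arm,Bolt} -> Frame = 10*1 = 10, Nut = 10*5 = 50, Plate = 10*5 = 50.
Iteration 4: components of {Frame,Nut,Plate} -> Shaft = 50*1 = 50.
Iteration 5: no further components; recursion stops.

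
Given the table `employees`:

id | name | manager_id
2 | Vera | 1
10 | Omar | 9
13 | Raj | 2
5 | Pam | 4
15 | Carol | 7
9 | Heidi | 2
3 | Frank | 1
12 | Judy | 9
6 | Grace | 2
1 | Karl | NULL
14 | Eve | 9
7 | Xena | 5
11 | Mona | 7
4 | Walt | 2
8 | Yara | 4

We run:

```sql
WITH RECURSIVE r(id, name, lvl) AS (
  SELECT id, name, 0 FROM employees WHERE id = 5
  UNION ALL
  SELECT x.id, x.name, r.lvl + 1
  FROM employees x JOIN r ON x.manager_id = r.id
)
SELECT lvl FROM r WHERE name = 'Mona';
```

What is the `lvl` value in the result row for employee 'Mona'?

Base: id=5 (Pam) at lvl 0.
Iteration 1: rows with manager_id in {5} -> Xena (id 7, lvl 1).
Iteration 2: rows with manager_id in {7} -> Mona (id 11, lvl 2), Carol (id 15, lvl 2).
Iteration 3: no rows with manager_id in {11,15}; recursion stops.

2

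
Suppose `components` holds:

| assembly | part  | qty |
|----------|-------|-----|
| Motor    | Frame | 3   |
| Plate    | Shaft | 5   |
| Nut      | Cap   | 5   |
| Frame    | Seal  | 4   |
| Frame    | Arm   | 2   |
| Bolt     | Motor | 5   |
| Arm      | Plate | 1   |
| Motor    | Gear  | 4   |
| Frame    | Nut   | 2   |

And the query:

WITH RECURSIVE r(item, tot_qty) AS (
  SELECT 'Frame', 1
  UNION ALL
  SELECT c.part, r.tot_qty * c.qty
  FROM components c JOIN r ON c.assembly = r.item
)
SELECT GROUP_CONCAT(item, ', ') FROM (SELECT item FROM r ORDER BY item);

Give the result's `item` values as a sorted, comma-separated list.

Arm, Cap, Frame, Nut, Plate, Seal, Shaft

Base: (Frame, tot_qty=1).
Iteration 1: components of {Frame} -> Arm = 1*2 = 2, Nut = 1*2 = 2, Seal = 1*4 = 4.
Iteration 2: components of {Arm,Nut,Seal} -> Cap = 2*5 = 10, Plate = 2*1 = 2.
Iteration 3: components of {Cap,Plate} -> Shaft = 2*5 = 10.
Iteration 4: no further components; recursion stops.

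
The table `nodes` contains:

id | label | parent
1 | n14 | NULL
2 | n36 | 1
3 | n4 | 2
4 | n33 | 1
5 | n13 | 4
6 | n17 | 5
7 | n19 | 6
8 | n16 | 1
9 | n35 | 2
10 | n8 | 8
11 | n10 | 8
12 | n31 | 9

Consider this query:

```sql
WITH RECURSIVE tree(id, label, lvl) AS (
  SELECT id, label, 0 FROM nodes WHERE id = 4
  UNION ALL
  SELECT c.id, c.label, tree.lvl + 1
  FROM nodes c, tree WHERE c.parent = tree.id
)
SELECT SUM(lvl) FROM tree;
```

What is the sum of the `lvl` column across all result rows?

Base: id=4 (n33) at lvl 0.
Iteration 1: rows with parent in {4} -> n13 (id 5, lvl 1).
Iteration 2: rows with parent in {5} -> n17 (id 6, lvl 2).
Iteration 3: rows with parent in {6} -> n19 (id 7, lvl 3).
Iteration 4: no rows with parent in {7}; recursion stops.
SUM(lvl) = 0 + 1 + 2 + 3 = 6.

6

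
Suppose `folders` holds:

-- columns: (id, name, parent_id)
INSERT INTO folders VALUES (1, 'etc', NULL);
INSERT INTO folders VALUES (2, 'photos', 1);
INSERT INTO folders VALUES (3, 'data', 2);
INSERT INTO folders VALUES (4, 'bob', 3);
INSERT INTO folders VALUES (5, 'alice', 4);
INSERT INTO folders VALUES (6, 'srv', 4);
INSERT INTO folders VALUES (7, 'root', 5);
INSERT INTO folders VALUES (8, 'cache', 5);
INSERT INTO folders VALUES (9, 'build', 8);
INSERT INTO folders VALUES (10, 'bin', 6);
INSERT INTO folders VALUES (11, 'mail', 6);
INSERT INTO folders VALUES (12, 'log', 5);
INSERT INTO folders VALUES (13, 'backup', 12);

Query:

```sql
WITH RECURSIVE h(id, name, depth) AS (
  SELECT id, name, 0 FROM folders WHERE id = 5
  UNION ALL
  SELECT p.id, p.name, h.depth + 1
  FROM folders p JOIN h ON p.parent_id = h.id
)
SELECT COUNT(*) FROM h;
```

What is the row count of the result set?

Base: id=5 (alice) at depth 0.
Iteration 1: rows with parent_id in {5} -> root (id 7, depth 1), cache (id 8, depth 1), log (id 12, depth 1).
Iteration 2: rows with parent_id in {7,8,12} -> build (id 9, depth 2), backup (id 13, depth 2).
Iteration 3: no rows with parent_id in {9,13}; recursion stops.
Total rows emitted: 6.

6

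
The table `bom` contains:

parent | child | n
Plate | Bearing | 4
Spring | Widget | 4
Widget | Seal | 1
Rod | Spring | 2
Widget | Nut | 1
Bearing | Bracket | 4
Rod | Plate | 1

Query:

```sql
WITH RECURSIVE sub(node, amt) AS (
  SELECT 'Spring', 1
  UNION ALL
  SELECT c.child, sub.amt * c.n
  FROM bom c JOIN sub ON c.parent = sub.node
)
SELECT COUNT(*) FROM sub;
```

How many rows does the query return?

4

Base: (Spring, amt=1).
Iteration 1: components of {Spring} -> Widget = 1*4 = 4.
Iteration 2: components of {Widget} -> Nut = 4*1 = 4, Seal = 4*1 = 4.
Iteration 3: no further components; recursion stops.
Total rows emitted: 4.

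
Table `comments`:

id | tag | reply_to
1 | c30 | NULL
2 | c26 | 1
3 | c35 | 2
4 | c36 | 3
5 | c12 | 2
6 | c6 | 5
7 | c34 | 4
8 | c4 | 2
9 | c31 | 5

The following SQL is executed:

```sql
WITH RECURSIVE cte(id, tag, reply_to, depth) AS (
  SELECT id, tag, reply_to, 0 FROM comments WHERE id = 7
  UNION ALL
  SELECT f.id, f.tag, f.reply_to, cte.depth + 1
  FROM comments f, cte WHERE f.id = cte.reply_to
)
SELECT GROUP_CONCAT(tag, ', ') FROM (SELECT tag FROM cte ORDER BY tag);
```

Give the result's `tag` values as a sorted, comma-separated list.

Base: id=7 (c34), reply_to=4, depth 0.
Iteration 1: join on id=4 -> c36 (id 4, reply_to=3, depth 1).
Iteration 2: join on id=3 -> c35 (id 3, reply_to=2, depth 2).
Iteration 3: join on id=2 -> c26 (id 2, reply_to=1, depth 3).
Iteration 4: join on id=1 -> c30 (id 1, reply_to=NULL, depth 4).
Iteration 5: reply_to is NULL; no match; recursion stops.

c26, c30, c34, c35, c36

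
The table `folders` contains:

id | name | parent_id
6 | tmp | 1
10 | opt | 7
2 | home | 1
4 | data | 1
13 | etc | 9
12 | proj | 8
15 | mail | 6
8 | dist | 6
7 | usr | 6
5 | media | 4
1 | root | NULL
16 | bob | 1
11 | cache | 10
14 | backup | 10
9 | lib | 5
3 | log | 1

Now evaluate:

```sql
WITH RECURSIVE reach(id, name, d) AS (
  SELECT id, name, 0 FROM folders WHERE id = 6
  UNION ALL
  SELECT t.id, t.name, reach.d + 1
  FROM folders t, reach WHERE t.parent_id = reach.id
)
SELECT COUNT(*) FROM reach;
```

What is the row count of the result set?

Base: id=6 (tmp) at d 0.
Iteration 1: rows with parent_id in {6} -> usr (id 7, d 1), dist (id 8, d 1), mail (id 15, d 1).
Iteration 2: rows with parent_id in {7,8,15} -> opt (id 10, d 2), proj (id 12, d 2).
Iteration 3: rows with parent_id in {10,12} -> cache (id 11, d 3), backup (id 14, d 3).
Iteration 4: no rows with parent_id in {11,14}; recursion stops.
Total rows emitted: 8.

8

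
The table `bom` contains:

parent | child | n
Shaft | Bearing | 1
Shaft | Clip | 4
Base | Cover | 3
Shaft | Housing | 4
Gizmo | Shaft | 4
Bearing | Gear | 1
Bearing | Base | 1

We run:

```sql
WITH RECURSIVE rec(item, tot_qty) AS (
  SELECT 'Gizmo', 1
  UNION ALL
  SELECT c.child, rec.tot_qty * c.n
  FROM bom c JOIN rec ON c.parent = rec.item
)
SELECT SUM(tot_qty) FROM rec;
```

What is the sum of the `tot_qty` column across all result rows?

Base: (Gizmo, tot_qty=1).
Iteration 1: components of {Gizmo} -> Shaft = 1*4 = 4.
Iteration 2: components of {Shaft} -> Bearing = 4*1 = 4, Clip = 4*4 = 16, Housing = 4*4 = 16.
Iteration 3: components of {Bearing,Clip,Housing} -> Base = 4*1 = 4, Gear = 4*1 = 4.
Iteration 4: components of {Base,Gear} -> Cover = 4*3 = 12.
Iteration 5: no further components; recursion stops.
SUM(tot_qty) = 1 + 4 + 16 + 4 + 16 + 4 + 4 + 12 = 61.

61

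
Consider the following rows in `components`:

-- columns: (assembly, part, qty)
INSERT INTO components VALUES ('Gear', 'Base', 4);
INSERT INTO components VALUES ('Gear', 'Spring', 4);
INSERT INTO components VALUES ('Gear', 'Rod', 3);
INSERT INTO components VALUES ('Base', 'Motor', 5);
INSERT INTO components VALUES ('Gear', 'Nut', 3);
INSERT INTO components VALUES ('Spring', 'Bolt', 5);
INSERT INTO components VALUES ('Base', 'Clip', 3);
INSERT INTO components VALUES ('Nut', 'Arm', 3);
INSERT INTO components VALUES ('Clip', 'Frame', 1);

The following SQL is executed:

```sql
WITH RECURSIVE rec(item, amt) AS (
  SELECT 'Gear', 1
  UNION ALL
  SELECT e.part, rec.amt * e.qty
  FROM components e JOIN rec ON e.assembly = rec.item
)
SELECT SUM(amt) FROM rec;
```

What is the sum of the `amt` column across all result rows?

88

Base: (Gear, amt=1).
Iteration 1: components of {Gear} -> Base = 1*4 = 4, Nut = 1*3 = 3, Rod = 1*3 = 3, Spring = 1*4 = 4.
Iteration 2: components of {Base,Nut,Rod,Spring} -> Arm = 3*3 = 9, Bolt = 4*5 = 20, Clip = 4*3 = 12, Motor = 4*5 = 20.
Iteration 3: components of {Arm,Bolt,Clip,Motor} -> Frame = 12*1 = 12.
Iteration 4: no further components; recursion stops.
SUM(amt) = 1 + 4 + 4 + 3 + 3 + 20 + 12 + 20 + 9 + 12 = 88.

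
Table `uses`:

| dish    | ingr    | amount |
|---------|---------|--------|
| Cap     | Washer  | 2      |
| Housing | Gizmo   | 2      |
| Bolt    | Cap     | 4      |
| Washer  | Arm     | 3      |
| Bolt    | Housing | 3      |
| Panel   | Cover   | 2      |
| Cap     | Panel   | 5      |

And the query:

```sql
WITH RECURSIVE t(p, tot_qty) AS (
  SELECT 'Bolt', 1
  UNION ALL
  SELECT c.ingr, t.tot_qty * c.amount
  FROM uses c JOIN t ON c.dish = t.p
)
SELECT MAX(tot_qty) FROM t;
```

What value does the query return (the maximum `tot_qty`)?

40

Base: (Bolt, tot_qty=1).
Iteration 1: components of {Bolt} -> Cap = 1*4 = 4, Housing = 1*3 = 3.
Iteration 2: components of {Cap,Housing} -> Gizmo = 3*2 = 6, Panel = 4*5 = 20, Washer = 4*2 = 8.
Iteration 3: components of {Gizmo,Panel,Washer} -> Arm = 8*3 = 24, Cover = 20*2 = 40.
Iteration 4: no further components; recursion stops.
tot_qty values: 1, 4, 3, 20, 8, 6, 40, 24; the maximum is 40.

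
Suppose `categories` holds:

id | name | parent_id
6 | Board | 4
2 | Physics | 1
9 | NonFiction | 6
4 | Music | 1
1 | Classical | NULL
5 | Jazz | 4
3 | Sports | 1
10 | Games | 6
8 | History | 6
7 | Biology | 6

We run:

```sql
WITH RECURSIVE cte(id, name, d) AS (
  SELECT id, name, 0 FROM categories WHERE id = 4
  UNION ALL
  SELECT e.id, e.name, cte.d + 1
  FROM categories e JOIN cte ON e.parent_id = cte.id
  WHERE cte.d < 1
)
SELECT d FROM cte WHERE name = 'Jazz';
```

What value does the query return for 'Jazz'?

Base: id=4 (Music) at d 0.
Iteration 1: rows with parent_id in {4} -> Jazz (id 5, d 1), Board (id 6, d 1).
Iteration 2: d < 1 fails for all current rows; recursion stops.

1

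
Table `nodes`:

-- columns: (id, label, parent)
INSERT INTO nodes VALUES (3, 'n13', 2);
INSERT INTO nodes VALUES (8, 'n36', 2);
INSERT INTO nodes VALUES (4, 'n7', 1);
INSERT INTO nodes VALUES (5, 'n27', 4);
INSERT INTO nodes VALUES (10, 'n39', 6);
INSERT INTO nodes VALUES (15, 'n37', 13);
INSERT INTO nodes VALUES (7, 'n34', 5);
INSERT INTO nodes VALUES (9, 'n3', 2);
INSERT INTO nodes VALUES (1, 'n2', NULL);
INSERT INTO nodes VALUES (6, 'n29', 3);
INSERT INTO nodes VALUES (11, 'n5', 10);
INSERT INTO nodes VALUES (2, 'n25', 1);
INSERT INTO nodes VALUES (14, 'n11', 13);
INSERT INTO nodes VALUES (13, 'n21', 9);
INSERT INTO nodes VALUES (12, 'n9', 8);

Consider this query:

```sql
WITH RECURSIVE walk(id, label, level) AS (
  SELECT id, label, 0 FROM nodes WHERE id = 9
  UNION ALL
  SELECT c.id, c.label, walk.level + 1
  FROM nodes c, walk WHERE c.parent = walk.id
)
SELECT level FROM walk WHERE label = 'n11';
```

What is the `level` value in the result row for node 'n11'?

2

Base: id=9 (n3) at level 0.
Iteration 1: rows with parent in {9} -> n21 (id 13, level 1).
Iteration 2: rows with parent in {13} -> n11 (id 14, level 2), n37 (id 15, level 2).
Iteration 3: no rows with parent in {14,15}; recursion stops.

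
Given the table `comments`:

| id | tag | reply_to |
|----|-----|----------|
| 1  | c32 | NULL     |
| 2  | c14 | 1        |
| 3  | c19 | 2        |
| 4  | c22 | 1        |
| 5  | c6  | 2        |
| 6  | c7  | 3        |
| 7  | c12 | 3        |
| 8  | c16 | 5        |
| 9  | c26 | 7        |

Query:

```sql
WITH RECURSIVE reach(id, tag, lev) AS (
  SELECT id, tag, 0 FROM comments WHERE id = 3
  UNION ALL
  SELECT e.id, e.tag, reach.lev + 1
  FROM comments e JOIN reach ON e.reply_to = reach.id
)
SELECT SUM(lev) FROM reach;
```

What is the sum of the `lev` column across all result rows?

4

Base: id=3 (c19) at lev 0.
Iteration 1: rows with reply_to in {3} -> c7 (id 6, lev 1), c12 (id 7, lev 1).
Iteration 2: rows with reply_to in {6,7} -> c26 (id 9, lev 2).
Iteration 3: no rows with reply_to in {9}; recursion stops.
SUM(lev) = 0 + 1 + 1 + 2 = 4.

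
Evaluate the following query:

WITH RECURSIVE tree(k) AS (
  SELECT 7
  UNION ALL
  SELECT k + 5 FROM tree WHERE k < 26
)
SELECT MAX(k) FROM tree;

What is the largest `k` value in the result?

27

Base: k=7.
Iteration 1: 7 < 26 holds -> k = 7 + 5 = 12.
Iteration 2: 12 < 26 holds -> k = 12 + 5 = 17.
Iteration 3: 17 < 26 holds -> k = 17 + 5 = 22.
Iteration 4: 22 < 26 holds -> k = 22 + 5 = 27.
Iteration 5: 27 < 26 fails; recursion stops.
k values: 7, 12, 17, 22, 27; the maximum is 27.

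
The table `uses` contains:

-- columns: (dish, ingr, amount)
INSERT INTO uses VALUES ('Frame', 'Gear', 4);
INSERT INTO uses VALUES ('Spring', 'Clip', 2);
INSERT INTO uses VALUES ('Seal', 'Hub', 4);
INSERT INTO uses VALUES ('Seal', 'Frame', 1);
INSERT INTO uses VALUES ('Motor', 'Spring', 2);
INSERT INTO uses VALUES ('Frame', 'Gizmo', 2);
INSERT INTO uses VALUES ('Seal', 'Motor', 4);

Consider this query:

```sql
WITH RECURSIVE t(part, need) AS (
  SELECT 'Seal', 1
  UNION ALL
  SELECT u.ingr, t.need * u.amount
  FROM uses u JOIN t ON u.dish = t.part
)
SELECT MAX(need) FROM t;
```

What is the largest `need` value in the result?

Base: (Seal, need=1).
Iteration 1: components of {Seal} -> Frame = 1*1 = 1, Hub = 1*4 = 4, Motor = 1*4 = 4.
Iteration 2: components of {Frame,Hub,Motor} -> Gear = 1*4 = 4, Gizmo = 1*2 = 2, Spring = 4*2 = 8.
Iteration 3: components of {Gear,Gizmo,Spring} -> Clip = 8*2 = 16.
Iteration 4: no further components; recursion stops.
need values: 1, 4, 4, 1, 8, 4, 2, 16; the maximum is 16.

16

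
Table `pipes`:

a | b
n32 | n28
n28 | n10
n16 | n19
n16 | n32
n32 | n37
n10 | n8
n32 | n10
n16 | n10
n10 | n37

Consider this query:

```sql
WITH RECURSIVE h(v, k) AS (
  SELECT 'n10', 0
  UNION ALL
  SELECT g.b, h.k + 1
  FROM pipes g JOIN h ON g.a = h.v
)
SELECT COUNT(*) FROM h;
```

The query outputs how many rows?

Base: (n10, k=0).
Iteration 1: edges from {n10} -> (n37, k=1), (n8, k=1).
Iteration 2: no outgoing edges from {n37,n8}; recursion stops.
Total rows emitted: 3.

3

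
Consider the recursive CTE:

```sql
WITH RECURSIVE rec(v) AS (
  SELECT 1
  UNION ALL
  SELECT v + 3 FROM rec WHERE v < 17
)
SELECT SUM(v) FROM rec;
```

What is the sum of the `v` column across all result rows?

Base: v=1.
Iteration 1: 1 < 17 holds -> v = 1 + 3 = 4.
Iteration 2: 4 < 17 holds -> v = 4 + 3 = 7.
Iteration 3: 7 < 17 holds -> v = 7 + 3 = 10.
Iteration 4: 10 < 17 holds -> v = 10 + 3 = 13.
Iteration 5: 13 < 17 holds -> v = 13 + 3 = 16.
Iteration 6: 16 < 17 holds -> v = 16 + 3 = 19.
Iteration 7: 19 < 17 fails; recursion stops.
SUM(v) = 1 + 4 + 7 + 10 + 13 + 16 + 19 = 70.

70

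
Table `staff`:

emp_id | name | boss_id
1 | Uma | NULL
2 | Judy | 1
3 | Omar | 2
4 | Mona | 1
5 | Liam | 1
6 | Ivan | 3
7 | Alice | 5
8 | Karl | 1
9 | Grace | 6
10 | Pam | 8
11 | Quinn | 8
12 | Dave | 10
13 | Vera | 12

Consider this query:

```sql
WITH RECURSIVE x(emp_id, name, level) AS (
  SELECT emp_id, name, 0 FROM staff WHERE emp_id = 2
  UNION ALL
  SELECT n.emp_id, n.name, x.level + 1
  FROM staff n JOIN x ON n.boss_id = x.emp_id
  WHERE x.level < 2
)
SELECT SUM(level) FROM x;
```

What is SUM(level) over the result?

Base: emp_id=2 (Judy) at level 0.
Iteration 1: rows with boss_id in {2} -> Omar (id 3, level 1).
Iteration 2: rows with boss_id in {3} -> Ivan (id 6, level 2).
Iteration 3: level < 2 fails for all current rows; recursion stops.
SUM(level) = 0 + 1 + 2 = 3.

3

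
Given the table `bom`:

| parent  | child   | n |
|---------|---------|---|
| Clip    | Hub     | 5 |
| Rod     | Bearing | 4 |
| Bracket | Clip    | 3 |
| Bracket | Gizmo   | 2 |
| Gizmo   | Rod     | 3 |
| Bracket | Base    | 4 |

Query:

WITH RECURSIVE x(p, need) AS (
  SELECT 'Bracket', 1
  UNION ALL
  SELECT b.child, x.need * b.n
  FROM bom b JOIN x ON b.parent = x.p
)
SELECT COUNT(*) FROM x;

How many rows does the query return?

Base: (Bracket, need=1).
Iteration 1: components of {Bracket} -> Base = 1*4 = 4, Clip = 1*3 = 3, Gizmo = 1*2 = 2.
Iteration 2: components of {Base,Clip,Gizmo} -> Hub = 3*5 = 15, Rod = 2*3 = 6.
Iteration 3: components of {Hub,Rod} -> Bearing = 6*4 = 24.
Iteration 4: no further components; recursion stops.
Total rows emitted: 7.

7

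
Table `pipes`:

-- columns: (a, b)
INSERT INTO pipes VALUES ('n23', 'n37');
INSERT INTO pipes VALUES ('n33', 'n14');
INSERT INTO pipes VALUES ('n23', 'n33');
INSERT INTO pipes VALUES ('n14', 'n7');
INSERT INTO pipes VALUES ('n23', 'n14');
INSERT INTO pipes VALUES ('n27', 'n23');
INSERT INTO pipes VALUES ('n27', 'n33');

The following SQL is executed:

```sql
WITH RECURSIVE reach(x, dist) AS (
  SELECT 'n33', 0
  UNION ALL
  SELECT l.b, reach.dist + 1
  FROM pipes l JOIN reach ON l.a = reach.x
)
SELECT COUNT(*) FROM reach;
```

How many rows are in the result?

3

Base: (n33, dist=0).
Iteration 1: edges from {n33} -> (n14, dist=1).
Iteration 2: edges from {n14} -> (n7, dist=2).
Iteration 3: no outgoing edges from {n7}; recursion stops.
Total rows emitted: 3.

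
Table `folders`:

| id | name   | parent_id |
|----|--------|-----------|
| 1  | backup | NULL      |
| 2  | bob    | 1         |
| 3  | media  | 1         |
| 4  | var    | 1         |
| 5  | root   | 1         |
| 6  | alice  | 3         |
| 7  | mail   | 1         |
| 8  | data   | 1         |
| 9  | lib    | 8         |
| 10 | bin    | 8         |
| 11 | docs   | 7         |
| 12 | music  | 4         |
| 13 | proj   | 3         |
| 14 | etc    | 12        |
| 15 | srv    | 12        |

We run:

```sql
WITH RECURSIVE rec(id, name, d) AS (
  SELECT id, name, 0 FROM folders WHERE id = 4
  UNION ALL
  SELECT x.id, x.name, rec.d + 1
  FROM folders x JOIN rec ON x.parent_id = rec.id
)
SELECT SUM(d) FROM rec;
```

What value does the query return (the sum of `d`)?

Base: id=4 (var) at d 0.
Iteration 1: rows with parent_id in {4} -> music (id 12, d 1).
Iteration 2: rows with parent_id in {12} -> etc (id 14, d 2), srv (id 15, d 2).
Iteration 3: no rows with parent_id in {14,15}; recursion stops.
SUM(d) = 0 + 1 + 2 + 2 = 5.

5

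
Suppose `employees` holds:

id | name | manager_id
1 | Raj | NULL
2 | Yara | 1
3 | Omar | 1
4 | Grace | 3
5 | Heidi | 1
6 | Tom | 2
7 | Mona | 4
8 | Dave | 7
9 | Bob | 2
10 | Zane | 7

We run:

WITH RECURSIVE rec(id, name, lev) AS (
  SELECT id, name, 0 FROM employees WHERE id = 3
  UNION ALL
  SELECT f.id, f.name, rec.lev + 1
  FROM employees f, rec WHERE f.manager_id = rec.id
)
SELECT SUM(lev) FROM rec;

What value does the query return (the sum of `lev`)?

Base: id=3 (Omar) at lev 0.
Iteration 1: rows with manager_id in {3} -> Grace (id 4, lev 1).
Iteration 2: rows with manager_id in {4} -> Mona (id 7, lev 2).
Iteration 3: rows with manager_id in {7} -> Dave (id 8, lev 3), Zane (id 10, lev 3).
Iteration 4: no rows with manager_id in {8,10}; recursion stops.
SUM(lev) = 0 + 1 + 2 + 3 + 3 = 9.

9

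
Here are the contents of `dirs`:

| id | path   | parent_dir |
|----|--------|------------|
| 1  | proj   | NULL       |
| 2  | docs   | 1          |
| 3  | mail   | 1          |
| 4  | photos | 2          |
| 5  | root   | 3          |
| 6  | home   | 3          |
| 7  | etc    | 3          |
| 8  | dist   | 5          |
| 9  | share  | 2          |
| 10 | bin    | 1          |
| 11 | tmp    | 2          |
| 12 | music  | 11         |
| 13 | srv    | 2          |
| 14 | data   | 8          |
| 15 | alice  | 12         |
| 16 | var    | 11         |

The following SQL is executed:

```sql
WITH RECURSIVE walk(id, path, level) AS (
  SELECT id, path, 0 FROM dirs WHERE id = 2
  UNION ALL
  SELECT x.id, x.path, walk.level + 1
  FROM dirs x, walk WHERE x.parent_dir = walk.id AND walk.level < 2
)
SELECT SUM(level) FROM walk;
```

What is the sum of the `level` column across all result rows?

8

Base: id=2 (docs) at level 0.
Iteration 1: rows with parent_dir in {2} -> photos (id 4, level 1), share (id 9, level 1), tmp (id 11, level 1), srv (id 13, level 1).
Iteration 2: rows with parent_dir in {4,9,11,13} -> music (id 12, level 2), var (id 16, level 2).
Iteration 3: level < 2 fails for all current rows; recursion stops.
SUM(level) = 0 + 1 + 1 + 1 + 1 + 2 + 2 = 8.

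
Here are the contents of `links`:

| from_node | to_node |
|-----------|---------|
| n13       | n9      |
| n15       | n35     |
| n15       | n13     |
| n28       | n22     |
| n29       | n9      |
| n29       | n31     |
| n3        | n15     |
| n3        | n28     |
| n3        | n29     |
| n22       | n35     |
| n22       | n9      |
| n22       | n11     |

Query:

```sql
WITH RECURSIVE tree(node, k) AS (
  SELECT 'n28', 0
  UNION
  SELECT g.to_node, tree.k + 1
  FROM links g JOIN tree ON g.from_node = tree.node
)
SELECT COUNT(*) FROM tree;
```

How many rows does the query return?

5

Base: (n28, k=0).
Iteration 1: edges from {n28} -> (n22, k=1).
Iteration 2: edges from {n22} -> (n11, k=2), (n35, k=2), (n9, k=2).
Iteration 3: no outgoing edges from {n11,n35,n9}; recursion stops.
Total rows emitted: 5.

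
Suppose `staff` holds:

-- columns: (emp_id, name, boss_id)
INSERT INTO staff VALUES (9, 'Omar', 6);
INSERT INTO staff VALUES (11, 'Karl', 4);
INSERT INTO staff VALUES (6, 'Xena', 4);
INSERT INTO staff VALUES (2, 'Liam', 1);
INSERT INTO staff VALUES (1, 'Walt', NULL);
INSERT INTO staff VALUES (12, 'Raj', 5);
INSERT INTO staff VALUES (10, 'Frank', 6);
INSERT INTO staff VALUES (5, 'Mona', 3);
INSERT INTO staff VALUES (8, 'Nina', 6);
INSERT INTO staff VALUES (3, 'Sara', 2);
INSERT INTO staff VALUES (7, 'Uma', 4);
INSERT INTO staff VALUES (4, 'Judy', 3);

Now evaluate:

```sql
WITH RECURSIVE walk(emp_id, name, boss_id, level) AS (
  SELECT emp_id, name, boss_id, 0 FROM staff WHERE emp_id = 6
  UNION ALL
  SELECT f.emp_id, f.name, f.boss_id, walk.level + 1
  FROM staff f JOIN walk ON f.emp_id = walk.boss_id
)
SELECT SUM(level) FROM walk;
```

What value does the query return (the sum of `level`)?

10

Base: emp_id=6 (Xena), boss_id=4, level 0.
Iteration 1: join on emp_id=4 -> Judy (id 4, boss_id=3, level 1).
Iteration 2: join on emp_id=3 -> Sara (id 3, boss_id=2, level 2).
Iteration 3: join on emp_id=2 -> Liam (id 2, boss_id=1, level 3).
Iteration 4: join on emp_id=1 -> Walt (id 1, boss_id=NULL, level 4).
Iteration 5: boss_id is NULL; no match; recursion stops.
SUM(level) = 0 + 1 + 2 + 3 + 4 = 10.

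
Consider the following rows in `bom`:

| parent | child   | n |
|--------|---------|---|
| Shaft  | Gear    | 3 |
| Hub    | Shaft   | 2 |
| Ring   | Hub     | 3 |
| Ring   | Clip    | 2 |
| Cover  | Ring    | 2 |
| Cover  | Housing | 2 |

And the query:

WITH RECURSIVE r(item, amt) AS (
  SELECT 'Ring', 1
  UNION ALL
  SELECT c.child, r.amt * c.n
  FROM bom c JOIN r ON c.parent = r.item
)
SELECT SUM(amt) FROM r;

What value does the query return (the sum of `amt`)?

30

Base: (Ring, amt=1).
Iteration 1: components of {Ring} -> Clip = 1*2 = 2, Hub = 1*3 = 3.
Iteration 2: components of {Clip,Hub} -> Shaft = 3*2 = 6.
Iteration 3: components of {Shaft} -> Gear = 6*3 = 18.
Iteration 4: no further components; recursion stops.
SUM(amt) = 1 + 3 + 2 + 6 + 18 = 30.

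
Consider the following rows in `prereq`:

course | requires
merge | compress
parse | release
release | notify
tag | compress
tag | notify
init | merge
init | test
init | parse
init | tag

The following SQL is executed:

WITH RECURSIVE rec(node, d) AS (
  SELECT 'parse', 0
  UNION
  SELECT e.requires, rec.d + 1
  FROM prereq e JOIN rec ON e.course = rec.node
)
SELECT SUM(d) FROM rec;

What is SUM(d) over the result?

3

Base: (parse, d=0).
Iteration 1: edges from {parse} -> (release, d=1).
Iteration 2: edges from {release} -> (notify, d=2).
Iteration 3: no outgoing edges from {notify}; recursion stops.
SUM(d) = 0 + 1 + 2 = 3.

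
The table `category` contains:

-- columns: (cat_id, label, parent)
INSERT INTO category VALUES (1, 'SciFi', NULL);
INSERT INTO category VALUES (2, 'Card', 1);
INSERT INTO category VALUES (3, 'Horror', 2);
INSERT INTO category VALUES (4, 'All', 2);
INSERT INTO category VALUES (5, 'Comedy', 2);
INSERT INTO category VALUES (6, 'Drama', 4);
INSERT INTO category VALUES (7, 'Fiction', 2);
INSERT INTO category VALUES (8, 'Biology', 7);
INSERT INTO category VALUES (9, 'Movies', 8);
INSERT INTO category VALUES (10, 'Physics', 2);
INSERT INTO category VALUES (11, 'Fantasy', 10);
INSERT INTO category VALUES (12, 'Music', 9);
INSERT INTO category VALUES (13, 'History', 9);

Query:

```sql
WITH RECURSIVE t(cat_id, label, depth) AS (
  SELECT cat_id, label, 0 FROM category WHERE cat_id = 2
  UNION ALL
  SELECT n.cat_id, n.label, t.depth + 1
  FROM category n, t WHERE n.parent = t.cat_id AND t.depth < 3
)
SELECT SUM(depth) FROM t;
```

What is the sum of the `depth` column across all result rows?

Base: cat_id=2 (Card) at depth 0.
Iteration 1: rows with parent in {2} -> Horror (id 3, depth 1), All (id 4, depth 1), Comedy (id 5, depth 1), Fiction (id 7, depth 1), Physics (id 10, depth 1).
Iteration 2: rows with parent in {3,4,5,7,10} -> Drama (id 6, depth 2), Biology (id 8, depth 2), Fantasy (id 11, depth 2).
Iteration 3: rows with parent in {6,8,11} -> Movies (id 9, depth 3).
Iteration 4: depth < 3 fails for all current rows; recursion stops.
SUM(depth) = 0 + 1 + 1 + 1 + 1 + 1 + 2 + 2 + 2 + 3 = 14.

14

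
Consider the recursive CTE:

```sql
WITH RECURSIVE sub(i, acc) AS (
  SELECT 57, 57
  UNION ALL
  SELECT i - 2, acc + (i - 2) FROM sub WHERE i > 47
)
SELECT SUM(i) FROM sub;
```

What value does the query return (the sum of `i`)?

312

Base: i=57, acc=57.
Iteration 1: 57 > 47 holds -> i = 57 - 2 = 55, acc = 57 + 55 = 112.
Iteration 2: 55 > 47 holds -> i = 55 - 2 = 53, acc = 112 + 53 = 165.
Iteration 3: 53 > 47 holds -> i = 53 - 2 = 51, acc = 165 + 51 = 216.
Iteration 4: 51 > 47 holds -> i = 51 - 2 = 49, acc = 216 + 49 = 265.
Iteration 5: 49 > 47 holds -> i = 49 - 2 = 47, acc = 265 + 47 = 312.
Iteration 6: 47 > 47 fails; recursion stops.
SUM(i) = 57 + 55 + 53 + 51 + 49 + 47 = 312.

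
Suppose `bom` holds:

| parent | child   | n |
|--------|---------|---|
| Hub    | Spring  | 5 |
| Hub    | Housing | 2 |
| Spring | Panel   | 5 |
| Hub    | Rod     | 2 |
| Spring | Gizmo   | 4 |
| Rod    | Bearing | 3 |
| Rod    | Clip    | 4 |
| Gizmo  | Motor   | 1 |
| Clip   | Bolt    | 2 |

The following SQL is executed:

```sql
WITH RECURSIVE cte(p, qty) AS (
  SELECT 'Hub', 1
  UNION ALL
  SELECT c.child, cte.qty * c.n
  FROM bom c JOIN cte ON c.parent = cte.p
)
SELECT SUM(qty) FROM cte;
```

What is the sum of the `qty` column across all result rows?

Base: (Hub, qty=1).
Iteration 1: components of {Hub} -> Housing = 1*2 = 2, Rod = 1*2 = 2, Spring = 1*5 = 5.
Iteration 2: components of {Housing,Rod,Spring} -> Bearing = 2*3 = 6, Clip = 2*4 = 8, Gizmo = 5*4 = 20, Panel = 5*5 = 25.
Iteration 3: components of {Bearing,Clip,Gizmo,Panel} -> Bolt = 8*2 = 16, Motor = 20*1 = 20.
Iteration 4: no further components; recursion stops.
SUM(qty) = 1 + 5 + 2 + 2 + 25 + 20 + 6 + 8 + 20 + 16 = 105.

105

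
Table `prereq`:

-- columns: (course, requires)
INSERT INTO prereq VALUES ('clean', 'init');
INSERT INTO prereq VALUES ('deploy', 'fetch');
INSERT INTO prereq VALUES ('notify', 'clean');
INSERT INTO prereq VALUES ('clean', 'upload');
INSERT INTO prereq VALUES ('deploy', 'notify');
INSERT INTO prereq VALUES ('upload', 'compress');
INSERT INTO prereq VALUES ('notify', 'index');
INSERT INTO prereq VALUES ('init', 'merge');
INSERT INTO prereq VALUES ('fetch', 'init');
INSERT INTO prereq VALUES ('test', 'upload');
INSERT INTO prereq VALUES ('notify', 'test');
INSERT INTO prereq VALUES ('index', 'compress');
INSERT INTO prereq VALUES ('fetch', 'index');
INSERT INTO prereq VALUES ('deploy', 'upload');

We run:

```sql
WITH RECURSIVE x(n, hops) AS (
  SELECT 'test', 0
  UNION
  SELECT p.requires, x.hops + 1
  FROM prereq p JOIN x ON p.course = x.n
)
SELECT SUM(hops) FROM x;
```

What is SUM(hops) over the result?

Base: (test, hops=0).
Iteration 1: edges from {test} -> (upload, hops=1).
Iteration 2: edges from {upload} -> (compress, hops=2).
Iteration 3: no outgoing edges from {compress}; recursion stops.
SUM(hops) = 0 + 1 + 2 = 3.

3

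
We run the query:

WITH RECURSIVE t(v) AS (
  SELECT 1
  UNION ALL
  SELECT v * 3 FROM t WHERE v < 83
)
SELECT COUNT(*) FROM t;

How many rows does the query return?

Base: v=1.
Iteration 1: 1 < 83 holds -> v = 1 * 3 = 3.
Iteration 2: 3 < 83 holds -> v = 3 * 3 = 9.
Iteration 3: 9 < 83 holds -> v = 9 * 3 = 27.
Iteration 4: 27 < 83 holds -> v = 27 * 3 = 81.
Iteration 5: 81 < 83 holds -> v = 81 * 3 = 243.
Iteration 6: 243 < 83 fails; recursion stops.
Total rows emitted: 6.

6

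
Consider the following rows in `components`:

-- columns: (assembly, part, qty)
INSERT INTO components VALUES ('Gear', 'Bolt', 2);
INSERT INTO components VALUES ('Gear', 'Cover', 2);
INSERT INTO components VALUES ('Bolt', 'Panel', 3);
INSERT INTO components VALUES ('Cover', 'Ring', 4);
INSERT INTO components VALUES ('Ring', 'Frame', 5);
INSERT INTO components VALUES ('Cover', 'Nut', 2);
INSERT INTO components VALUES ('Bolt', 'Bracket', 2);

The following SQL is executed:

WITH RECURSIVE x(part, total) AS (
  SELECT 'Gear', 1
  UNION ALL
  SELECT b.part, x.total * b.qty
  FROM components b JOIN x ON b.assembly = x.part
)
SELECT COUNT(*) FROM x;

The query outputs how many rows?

Base: (Gear, total=1).
Iteration 1: components of {Gear} -> Bolt = 1*2 = 2, Cover = 1*2 = 2.
Iteration 2: components of {Bolt,Cover} -> Bracket = 2*2 = 4, Nut = 2*2 = 4, Panel = 2*3 = 6, Ring = 2*4 = 8.
Iteration 3: components of {Bracket,Nut,Panel,Ring} -> Frame = 8*5 = 40.
Iteration 4: no further components; recursion stops.
Total rows emitted: 8.

8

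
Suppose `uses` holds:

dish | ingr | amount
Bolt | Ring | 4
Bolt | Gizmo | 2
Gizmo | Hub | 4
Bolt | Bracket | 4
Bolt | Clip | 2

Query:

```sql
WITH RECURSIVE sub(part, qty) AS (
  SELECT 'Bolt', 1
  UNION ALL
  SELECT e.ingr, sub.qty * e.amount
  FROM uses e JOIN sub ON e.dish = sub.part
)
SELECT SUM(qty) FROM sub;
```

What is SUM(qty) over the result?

21

Base: (Bolt, qty=1).
Iteration 1: components of {Bolt} -> Bracket = 1*4 = 4, Clip = 1*2 = 2, Gizmo = 1*2 = 2, Ring = 1*4 = 4.
Iteration 2: components of {Bracket,Clip,Gizmo,Ring} -> Hub = 2*4 = 8.
Iteration 3: no further components; recursion stops.
SUM(qty) = 1 + 4 + 2 + 4 + 2 + 8 = 21.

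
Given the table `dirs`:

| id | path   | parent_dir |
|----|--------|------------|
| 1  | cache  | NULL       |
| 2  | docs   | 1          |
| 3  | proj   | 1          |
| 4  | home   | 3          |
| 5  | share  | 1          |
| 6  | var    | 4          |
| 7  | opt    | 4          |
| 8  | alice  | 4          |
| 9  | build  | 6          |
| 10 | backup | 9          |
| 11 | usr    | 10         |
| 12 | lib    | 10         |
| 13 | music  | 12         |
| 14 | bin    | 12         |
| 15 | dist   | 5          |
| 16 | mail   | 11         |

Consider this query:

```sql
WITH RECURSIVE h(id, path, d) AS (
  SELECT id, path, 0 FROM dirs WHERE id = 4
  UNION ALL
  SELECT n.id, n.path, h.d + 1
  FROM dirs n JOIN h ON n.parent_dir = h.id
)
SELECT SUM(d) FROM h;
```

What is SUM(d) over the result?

Base: id=4 (home) at d 0.
Iteration 1: rows with parent_dir in {4} -> var (id 6, d 1), opt (id 7, d 1), alice (id 8, d 1).
Iteration 2: rows with parent_dir in {6,7,8} -> build (id 9, d 2).
Iteration 3: rows with parent_dir in {9} -> backup (id 10, d 3).
Iteration 4: rows with parent_dir in {10} -> usr (id 11, d 4), lib (id 12, d 4).
Iteration 5: rows with parent_dir in {11,12} -> music (id 13, d 5), bin (id 14, d 5), mail (id 16, d 5).
Iteration 6: no rows with parent_dir in {13,14,16}; recursion stops.
SUM(d) = 0 + 1 + 1 + 1 + 2 + 3 + 4 + 4 + 5 + 5 + 5 = 31.

31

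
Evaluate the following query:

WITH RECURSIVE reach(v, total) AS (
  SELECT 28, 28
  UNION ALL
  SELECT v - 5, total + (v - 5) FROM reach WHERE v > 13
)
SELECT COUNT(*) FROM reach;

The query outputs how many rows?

Base: v=28, total=28.
Iteration 1: 28 > 13 holds -> v = 28 - 5 = 23, total = 28 + 23 = 51.
Iteration 2: 23 > 13 holds -> v = 23 - 5 = 18, total = 51 + 18 = 69.
Iteration 3: 18 > 13 holds -> v = 18 - 5 = 13, total = 69 + 13 = 82.
Iteration 4: 13 > 13 fails; recursion stops.
Total rows emitted: 4.

4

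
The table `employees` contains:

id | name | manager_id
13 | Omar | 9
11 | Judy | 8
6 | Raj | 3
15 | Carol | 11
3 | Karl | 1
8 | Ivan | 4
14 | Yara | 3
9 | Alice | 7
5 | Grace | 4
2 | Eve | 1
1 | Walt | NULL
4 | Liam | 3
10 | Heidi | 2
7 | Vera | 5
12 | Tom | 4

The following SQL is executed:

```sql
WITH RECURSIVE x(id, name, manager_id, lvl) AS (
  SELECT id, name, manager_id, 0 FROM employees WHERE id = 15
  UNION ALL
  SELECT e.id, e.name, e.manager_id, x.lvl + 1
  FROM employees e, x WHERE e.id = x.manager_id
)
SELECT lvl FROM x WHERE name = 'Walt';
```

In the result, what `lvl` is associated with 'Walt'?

5

Base: id=15 (Carol), manager_id=11, lvl 0.
Iteration 1: join on id=11 -> Judy (id 11, manager_id=8, lvl 1).
Iteration 2: join on id=8 -> Ivan (id 8, manager_id=4, lvl 2).
Iteration 3: join on id=4 -> Liam (id 4, manager_id=3, lvl 3).
Iteration 4: join on id=3 -> Karl (id 3, manager_id=1, lvl 4).
Iteration 5: join on id=1 -> Walt (id 1, manager_id=NULL, lvl 5).
Iteration 6: manager_id is NULL; no match; recursion stops.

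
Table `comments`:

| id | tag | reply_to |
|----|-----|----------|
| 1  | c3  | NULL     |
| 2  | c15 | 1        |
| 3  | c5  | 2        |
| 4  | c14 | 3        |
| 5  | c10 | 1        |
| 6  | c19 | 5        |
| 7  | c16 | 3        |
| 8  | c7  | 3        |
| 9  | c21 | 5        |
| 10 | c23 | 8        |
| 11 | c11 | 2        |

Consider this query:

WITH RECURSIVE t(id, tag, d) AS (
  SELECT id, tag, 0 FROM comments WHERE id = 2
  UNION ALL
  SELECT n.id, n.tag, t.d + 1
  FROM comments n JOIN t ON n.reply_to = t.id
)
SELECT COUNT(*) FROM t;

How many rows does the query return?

Base: id=2 (c15) at d 0.
Iteration 1: rows with reply_to in {2} -> c5 (id 3, d 1), c11 (id 11, d 1).
Iteration 2: rows with reply_to in {3,11} -> c14 (id 4, d 2), c16 (id 7, d 2), c7 (id 8, d 2).
Iteration 3: rows with reply_to in {4,7,8} -> c23 (id 10, d 3).
Iteration 4: no rows with reply_to in {10}; recursion stops.
Total rows emitted: 7.

7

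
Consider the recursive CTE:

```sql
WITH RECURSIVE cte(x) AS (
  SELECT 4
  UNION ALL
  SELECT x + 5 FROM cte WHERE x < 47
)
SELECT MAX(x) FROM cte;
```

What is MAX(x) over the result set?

Base: x=4.
Iteration 1: 4 < 47 holds -> x = 4 + 5 = 9.
Iteration 2: 9 < 47 holds -> x = 9 + 5 = 14.
Iteration 3: 14 < 47 holds -> x = 14 + 5 = 19.
Iteration 4: 19 < 47 holds -> x = 19 + 5 = 24.
Iteration 5: 24 < 47 holds -> x = 24 + 5 = 29.
Iteration 6: 29 < 47 holds -> x = 29 + 5 = 34.
Iteration 7: 34 < 47 holds -> x = 34 + 5 = 39.
Iteration 8: 39 < 47 holds -> x = 39 + 5 = 44.
Iteration 9: 44 < 47 holds -> x = 44 + 5 = 49.
Iteration 10: 49 < 47 fails; recursion stops.
x values: 4, 9, 14, 19, 24, 29, 34, 39, 44, 49; the maximum is 49.

49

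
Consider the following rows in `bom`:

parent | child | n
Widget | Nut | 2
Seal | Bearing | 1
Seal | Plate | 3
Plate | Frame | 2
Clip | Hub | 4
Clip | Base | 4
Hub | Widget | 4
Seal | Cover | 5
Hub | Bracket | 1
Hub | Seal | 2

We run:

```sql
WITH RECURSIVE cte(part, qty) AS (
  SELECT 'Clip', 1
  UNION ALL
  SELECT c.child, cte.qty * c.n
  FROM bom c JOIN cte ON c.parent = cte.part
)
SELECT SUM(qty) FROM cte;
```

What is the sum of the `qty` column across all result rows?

Base: (Clip, qty=1).
Iteration 1: components of {Clip} -> Base = 1*4 = 4, Hub = 1*4 = 4.
Iteration 2: components of {Base,Hub} -> Bracket = 4*1 = 4, Seal = 4*2 = 8, Widget = 4*4 = 16.
Iteration 3: components of {Bracket,Seal,Widget} -> Bearing = 8*1 = 8, Cover = 8*5 = 40, Nut = 16*2 = 32, Plate = 8*3 = 24.
Iteration 4: components of {Bearing,Cover,Nut,Plate} -> Frame = 24*2 = 48.
Iteration 5: no further components; recursion stops.
SUM(qty) = 1 + 4 + 4 + 16 + 4 + 8 + 32 + 24 + 8 + 40 + 48 = 189.

189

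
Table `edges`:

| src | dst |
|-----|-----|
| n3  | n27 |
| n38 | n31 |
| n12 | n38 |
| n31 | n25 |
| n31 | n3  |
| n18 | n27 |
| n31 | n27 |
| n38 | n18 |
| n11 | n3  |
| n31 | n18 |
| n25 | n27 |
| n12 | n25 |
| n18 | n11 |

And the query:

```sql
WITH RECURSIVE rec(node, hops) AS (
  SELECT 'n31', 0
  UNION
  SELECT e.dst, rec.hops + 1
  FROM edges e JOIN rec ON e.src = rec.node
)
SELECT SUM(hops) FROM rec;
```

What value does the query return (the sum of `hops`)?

15

Base: (n31, hops=0).
Iteration 1: edges from {n31} -> (n18, hops=1), (n25, hops=1), (n27, hops=1), (n3, hops=1).
Iteration 2: edges from {n18,n25,n27,n3} -> (n11, hops=2), (n27, hops=2). [UNION drops 2 duplicate row(s)]
Iteration 3: edges from {n11,n27} -> (n3, hops=3).
Iteration 4: edges from {n3} -> (n27, hops=4).
Iteration 5: no outgoing edges from {n27}; recursion stops.
SUM(hops) = 0 + 1 + 1 + 1 + 1 + 2 + 2 + 3 + 4 = 15.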